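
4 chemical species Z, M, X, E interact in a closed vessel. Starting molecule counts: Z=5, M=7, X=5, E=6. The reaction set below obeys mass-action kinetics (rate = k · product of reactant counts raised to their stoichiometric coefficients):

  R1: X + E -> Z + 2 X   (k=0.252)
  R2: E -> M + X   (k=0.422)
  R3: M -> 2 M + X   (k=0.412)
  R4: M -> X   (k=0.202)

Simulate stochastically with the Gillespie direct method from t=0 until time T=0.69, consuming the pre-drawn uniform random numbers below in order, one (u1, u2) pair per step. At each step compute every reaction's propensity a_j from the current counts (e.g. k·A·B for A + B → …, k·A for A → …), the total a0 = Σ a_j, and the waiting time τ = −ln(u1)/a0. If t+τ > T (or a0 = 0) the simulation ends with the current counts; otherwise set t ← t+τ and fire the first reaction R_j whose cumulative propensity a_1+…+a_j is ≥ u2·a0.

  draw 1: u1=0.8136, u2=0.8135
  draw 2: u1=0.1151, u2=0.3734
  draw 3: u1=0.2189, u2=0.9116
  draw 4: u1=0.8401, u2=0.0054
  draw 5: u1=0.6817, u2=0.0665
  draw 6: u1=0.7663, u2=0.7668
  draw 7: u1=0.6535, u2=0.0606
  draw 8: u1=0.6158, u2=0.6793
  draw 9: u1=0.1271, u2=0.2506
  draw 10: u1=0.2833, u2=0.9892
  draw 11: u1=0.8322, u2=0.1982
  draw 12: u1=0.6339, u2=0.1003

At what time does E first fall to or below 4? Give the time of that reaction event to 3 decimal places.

t=0.000: Z=5 M=7 X=5 E=6
Draw 1: a1=7.560, a2=2.532, a3=2.884, a4=1.414, a0=14.390; τ=−ln(0.8136)/14.390=0.014 → t=0.014; u2·a0=0.8135·14.390=11.706; a1+a2=10.092 < 11.706 ≤ a1+…+a3=12.976 → R3 fires; Z=5 M=8 X=6 E=6
Draw 2: a1=9.072, a2=2.532, a3=3.296, a4=1.616, a0=16.516; τ=−ln(0.1151)/16.516=0.131 → t=0.145; u2·a0=0.3734·16.516=6.167 ≤ a1=9.072 → R1 fires; Z=6 M=8 X=7 E=5
Draw 3: a1=8.820, a2=2.110, a3=3.296, a4=1.616, a0=15.842; τ=−ln(0.2189)/15.842=0.096 → t=0.241; u2·a0=0.9116·15.842=14.442; a1+…+a3=14.226 < 14.442 ≤ a1+…+a4=15.842 → R4 fires; Z=6 M=7 X=8 E=5
Draw 4: a1=10.080, a2=2.110, a3=2.884, a4=1.414, a0=16.488; τ=−ln(0.8401)/16.488=0.011 → t=0.252; u2·a0=0.0054·16.488=0.089 ≤ a1=10.080 → R1 fires; Z=7 M=7 X=9 E=4
Draw 5: a1=9.072, a2=1.688, a3=2.884, a4=1.414, a0=15.058; τ=−ln(0.6817)/15.058=0.025 → t=0.277; u2·a0=0.0665·15.058=1.001 ≤ a1=9.072 → R1 fires; Z=8 M=7 X=10 E=3
Draw 6: a1=7.560, a2=1.266, a3=2.884, a4=1.414, a0=13.124; τ=−ln(0.7663)/13.124=0.020 → t=0.297; u2·a0=0.7668·13.124=10.063; a1+a2=8.826 < 10.063 ≤ a1+…+a3=11.710 → R3 fires; Z=8 M=8 X=11 E=3
Draw 7: a1=8.316, a2=1.266, a3=3.296, a4=1.616, a0=14.494; τ=−ln(0.6535)/14.494=0.029 → t=0.327; u2·a0=0.0606·14.494=0.878 ≤ a1=8.316 → R1 fires; Z=9 M=8 X=12 E=2
Draw 8: a1=6.048, a2=0.844, a3=3.296, a4=1.616, a0=11.804; τ=−ln(0.6158)/11.804=0.041 → t=0.368; u2·a0=0.6793·11.804=8.018; a1+a2=6.892 < 8.018 ≤ a1+…+a3=10.188 → R3 fires; Z=9 M=9 X=13 E=2
Draw 9: a1=6.552, a2=0.844, a3=3.708, a4=1.818, a0=12.922; τ=−ln(0.1271)/12.922=0.160 → t=0.527; u2·a0=0.2506·12.922=3.238 ≤ a1=6.552 → R1 fires; Z=10 M=9 X=14 E=1
Draw 10: a1=3.528, a2=0.422, a3=3.708, a4=1.818, a0=9.476; τ=−ln(0.2833)/9.476=0.133 → t=0.661; u2·a0=0.9892·9.476=9.374; a1+…+a3=7.658 < 9.374 ≤ a1+…+a4=9.476 → R4 fires; Z=10 M=8 X=15 E=1
Draw 11: a1=3.780, a2=0.422, a3=3.296, a4=1.616, a0=9.114; τ=−ln(0.8322)/9.114=0.020 → t=0.681; u2·a0=0.1982·9.114=1.806 ≤ a1=3.780 → R1 fires; Z=11 M=8 X=16 E=0
Draw 12: a1=0.000, a2=0.000, a3=3.296, a4=1.616, a0=4.912; τ=−ln(0.6339)/4.912=0.093 → t=0.774 > T=0.69: stop.
E first becomes ≤ 4 when it reaches 4 at the event at t=0.252.

Threshold first reached at t = 0.252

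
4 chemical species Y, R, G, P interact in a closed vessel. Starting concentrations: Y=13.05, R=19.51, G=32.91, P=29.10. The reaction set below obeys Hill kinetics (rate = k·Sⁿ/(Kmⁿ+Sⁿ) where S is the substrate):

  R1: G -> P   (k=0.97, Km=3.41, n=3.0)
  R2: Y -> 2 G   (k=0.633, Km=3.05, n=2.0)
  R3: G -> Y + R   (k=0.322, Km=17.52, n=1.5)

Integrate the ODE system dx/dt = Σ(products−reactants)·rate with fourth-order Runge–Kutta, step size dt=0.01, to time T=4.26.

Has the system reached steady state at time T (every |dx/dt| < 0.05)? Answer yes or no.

RK4 with dt=0.01: 426 steps to T=4.26. Trajectory (selected grid times):
t=0.00: Y=13.05 R=19.51 G=32.91 P=29.10
t=0.47: Y=12.88 R=19.62 G=32.91 P=29.56
t=0.95: Y=12.70 R=19.73 G=32.91 P=30.02
t=1.42: Y=12.53 R=19.84 G=32.91 P=30.48
t=1.89: Y=12.36 R=19.95 G=32.90 P=30.93
t=2.37: Y=12.18 R=20.06 G=32.90 P=31.40
t=2.84: Y=12.01 R=20.17 G=32.89 P=31.85
t=3.31: Y=11.84 R=20.28 G=32.89 P=32.31
t=3.79: Y=11.67 R=20.39 G=32.88 P=32.77
t=4.26: Y=11.50 R=20.50 G=32.87 P=33.23
Rates at T: R1=0.9689, R2=0.5914, R3=0.2318
dx/dt at T (Σ net stoichiometry × rate): Y=-0.3596, R=+0.2318, G=-0.0179, P=+0.9689
Largest |dx/dt| is |+0.9689| (P) ≥ 0.05 → not steady.

Steady state at T: no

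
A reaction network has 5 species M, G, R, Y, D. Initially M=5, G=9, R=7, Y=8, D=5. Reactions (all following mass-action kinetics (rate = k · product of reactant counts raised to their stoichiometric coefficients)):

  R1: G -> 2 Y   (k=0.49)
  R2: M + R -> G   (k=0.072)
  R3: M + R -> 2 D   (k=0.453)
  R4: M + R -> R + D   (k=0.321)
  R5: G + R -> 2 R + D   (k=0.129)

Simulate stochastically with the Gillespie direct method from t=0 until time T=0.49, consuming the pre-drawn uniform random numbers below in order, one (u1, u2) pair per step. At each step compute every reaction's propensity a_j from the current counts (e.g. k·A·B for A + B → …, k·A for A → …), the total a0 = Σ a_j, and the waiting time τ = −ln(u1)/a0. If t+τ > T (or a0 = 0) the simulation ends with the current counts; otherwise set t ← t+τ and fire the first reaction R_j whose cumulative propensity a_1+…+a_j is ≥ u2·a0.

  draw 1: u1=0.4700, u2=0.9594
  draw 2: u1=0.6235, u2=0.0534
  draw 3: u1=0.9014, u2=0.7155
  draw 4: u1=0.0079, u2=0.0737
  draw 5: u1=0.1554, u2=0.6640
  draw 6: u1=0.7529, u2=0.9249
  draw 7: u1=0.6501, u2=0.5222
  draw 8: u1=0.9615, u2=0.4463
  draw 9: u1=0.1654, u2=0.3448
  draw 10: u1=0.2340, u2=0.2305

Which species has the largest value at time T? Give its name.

t=0.000: M=5 G=9 R=7 Y=8 D=5
Draw 1: a1=4.410, a2=2.520, a3=15.855, a4=11.235, a5=8.127, a0=42.147; τ=−ln(0.4700)/42.147=0.018 → t=0.018; u2·a0=0.9594·42.147=40.436; a1+…+a4=34.020 < 40.436 ≤ a1+…+a5=42.147 → R5 fires; M=5 G=8 R=8 Y=8 D=6
Draw 2: a1=3.920, a2=2.880, a3=18.120, a4=12.840, a5=8.256, a0=46.016; τ=−ln(0.6235)/46.016=0.010 → t=0.028; u2·a0=0.0534·46.016=2.457 ≤ a1=3.920 → R1 fires; M=5 G=7 R=8 Y=10 D=6
Draw 3: a1=3.430, a2=2.880, a3=18.120, a4=12.840, a5=7.224, a0=44.494; τ=−ln(0.9014)/44.494=0.002 → t=0.031; u2·a0=0.7155·44.494=31.835; a1+…+a3=24.430 < 31.835 ≤ a1+…+a4=37.270 → R4 fires; M=4 G=7 R=8 Y=10 D=7
Draw 4: a1=3.430, a2=2.304, a3=14.496, a4=10.272, a5=7.224, a0=37.726; τ=−ln(0.0079)/37.726=0.128 → t=0.159; u2·a0=0.0737·37.726=2.780 ≤ a1=3.430 → R1 fires; M=4 G=6 R=8 Y=12 D=7
Draw 5: a1=2.940, a2=2.304, a3=14.496, a4=10.272, a5=6.192, a0=36.204; τ=−ln(0.1554)/36.204=0.051 → t=0.210; u2·a0=0.6640·36.204=24.039; a1+…+a3=19.740 < 24.039 ≤ a1+…+a4=30.012 → R4 fires; M=3 G=6 R=8 Y=12 D=8
Draw 6: a1=2.940, a2=1.728, a3=10.872, a4=7.704, a5=6.192, a0=29.436; τ=−ln(0.7529)/29.436=0.010 → t=0.220; u2·a0=0.9249·29.436=27.225; a1+…+a4=23.244 < 27.225 ≤ a1+…+a5=29.436 → R5 fires; M=3 G=5 R=9 Y=12 D=9
Draw 7: a1=2.450, a2=1.944, a3=12.231, a4=8.667, a5=5.805, a0=31.097; τ=−ln(0.6501)/31.097=0.014 → t=0.234; u2·a0=0.5222·31.097=16.239; a1+a2=4.394 < 16.239 ≤ a1+…+a3=16.625 → R3 fires; M=2 G=5 R=8 Y=12 D=11
Draw 8: a1=2.450, a2=1.152, a3=7.248, a4=5.136, a5=5.160, a0=21.146; τ=−ln(0.9615)/21.146=0.002 → t=0.236; u2·a0=0.4463·21.146=9.437; a1+a2=3.602 < 9.437 ≤ a1+…+a3=10.850 → R3 fires; M=1 G=5 R=7 Y=12 D=13
Draw 9: a1=2.450, a2=0.504, a3=3.171, a4=2.247, a5=4.515, a0=12.887; τ=−ln(0.1654)/12.887=0.140 → t=0.375; u2·a0=0.3448·12.887=4.443; a1+a2=2.954 < 4.443 ≤ a1+…+a3=6.125 → R3 fires; M=0 G=5 R=6 Y=12 D=15
Draw 10: a1=2.450, a2=0.000, a3=0.000, a4=0.000, a5=3.870, a0=6.320; τ=−ln(0.2340)/6.320=0.230 → t=0.605 > T=0.49: stop.
At T=0.49: M=0 G=5 R=6 Y=12 D=15; the largest is D.

Dominant species at T: D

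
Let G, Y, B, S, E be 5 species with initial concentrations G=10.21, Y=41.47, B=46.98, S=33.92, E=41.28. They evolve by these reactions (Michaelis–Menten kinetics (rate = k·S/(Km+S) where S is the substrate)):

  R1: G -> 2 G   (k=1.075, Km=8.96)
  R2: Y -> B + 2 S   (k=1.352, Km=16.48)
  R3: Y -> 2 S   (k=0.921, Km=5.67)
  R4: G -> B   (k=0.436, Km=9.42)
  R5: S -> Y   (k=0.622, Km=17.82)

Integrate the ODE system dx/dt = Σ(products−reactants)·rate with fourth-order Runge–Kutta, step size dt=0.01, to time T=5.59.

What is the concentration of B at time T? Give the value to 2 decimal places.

B at T = 53.56

RK4 with dt=0.01: 559 steps to T=5.59. Trajectory (selected grid times):
t=0.00: G=10.21 Y=41.47 B=46.98 S=33.92 E=41.28
t=0.62: G=10.43 Y=40.63 B=47.72 S=35.86 E=41.28
t=1.24: G=10.64 Y=39.79 B=48.46 S=37.79 E=41.28
t=1.86: G=10.86 Y=38.96 B=49.19 S=39.71 E=41.28
t=2.48: G=11.08 Y=38.15 B=49.92 S=41.61 E=41.28
t=3.11: G=11.31 Y=37.33 B=50.67 S=43.53 E=41.28
t=3.73: G=11.54 Y=36.53 B=51.39 S=45.40 E=41.28
t=4.35: G=11.76 Y=35.74 B=52.12 S=47.26 E=41.28
t=4.97: G=11.99 Y=34.95 B=52.84 S=49.11 E=41.28
t=5.59: G=12.22 Y=34.18 B=53.56 S=50.94 E=41.28
Read off B at T=5.59: 53.56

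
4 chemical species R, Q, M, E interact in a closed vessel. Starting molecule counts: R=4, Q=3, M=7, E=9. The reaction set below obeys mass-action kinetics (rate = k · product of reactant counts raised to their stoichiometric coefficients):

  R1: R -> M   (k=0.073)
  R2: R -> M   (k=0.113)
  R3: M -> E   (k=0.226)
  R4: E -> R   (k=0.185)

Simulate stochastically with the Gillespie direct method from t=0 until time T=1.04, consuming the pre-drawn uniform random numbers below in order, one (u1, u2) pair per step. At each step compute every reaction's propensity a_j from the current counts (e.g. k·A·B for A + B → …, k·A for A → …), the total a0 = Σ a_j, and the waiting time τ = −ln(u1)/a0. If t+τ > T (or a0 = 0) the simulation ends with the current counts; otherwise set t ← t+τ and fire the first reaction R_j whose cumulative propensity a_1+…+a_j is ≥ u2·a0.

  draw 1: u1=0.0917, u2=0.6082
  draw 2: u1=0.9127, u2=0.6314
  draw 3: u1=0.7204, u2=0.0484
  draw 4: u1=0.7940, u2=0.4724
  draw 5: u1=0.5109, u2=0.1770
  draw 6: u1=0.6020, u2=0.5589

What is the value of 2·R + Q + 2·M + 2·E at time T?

Check how each reaction changes W = 2·R + Q + 2·M + 2·E (weight of products minus weight of reactants):
R1: R -> M: (2·1) − (2·1) = 2 − 2 = 0
R2: R -> M: (2·1) − (2·1) = 2 − 2 = 0
R3: M -> E: (2·1) − (2·1) = 2 − 2 = 0
R4: E -> R: (2·1) − (2·1) = 2 − 2 = 0
Every reaction leaves W unchanged, so W is conserved and no simulation is needed: W(T) = W(0) = 2·4 + 3 + 2·7 + 2·9 = 43

Value at T = 43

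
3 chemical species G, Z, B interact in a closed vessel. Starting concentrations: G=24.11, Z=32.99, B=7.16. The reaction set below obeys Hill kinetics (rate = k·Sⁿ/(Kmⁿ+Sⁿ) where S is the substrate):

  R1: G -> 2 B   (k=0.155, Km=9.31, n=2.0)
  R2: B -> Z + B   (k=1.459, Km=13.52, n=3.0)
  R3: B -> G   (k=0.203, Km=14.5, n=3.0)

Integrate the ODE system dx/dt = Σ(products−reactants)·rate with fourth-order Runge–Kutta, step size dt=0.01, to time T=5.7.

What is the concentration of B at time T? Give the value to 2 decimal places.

RK4 with dt=0.01: 570 steps to T=5.7. Trajectory (selected grid times):
t=0.00: G=24.11 Z=32.99 B=7.16
t=0.63: G=24.04 Z=33.11 B=7.32
t=1.27: G=23.97 Z=33.24 B=7.47
t=1.90: G=23.90 Z=33.38 B=7.63
t=2.53: G=23.83 Z=33.52 B=7.78
t=3.17: G=23.76 Z=33.68 B=7.93
t=3.80: G=23.70 Z=33.83 B=8.08
t=4.43: G=23.63 Z=34.00 B=8.23
t=5.07: G=23.57 Z=34.18 B=8.39
t=5.70: G=23.50 Z=34.36 B=8.53
Read off B at T=5.7: 8.53

B at T = 8.53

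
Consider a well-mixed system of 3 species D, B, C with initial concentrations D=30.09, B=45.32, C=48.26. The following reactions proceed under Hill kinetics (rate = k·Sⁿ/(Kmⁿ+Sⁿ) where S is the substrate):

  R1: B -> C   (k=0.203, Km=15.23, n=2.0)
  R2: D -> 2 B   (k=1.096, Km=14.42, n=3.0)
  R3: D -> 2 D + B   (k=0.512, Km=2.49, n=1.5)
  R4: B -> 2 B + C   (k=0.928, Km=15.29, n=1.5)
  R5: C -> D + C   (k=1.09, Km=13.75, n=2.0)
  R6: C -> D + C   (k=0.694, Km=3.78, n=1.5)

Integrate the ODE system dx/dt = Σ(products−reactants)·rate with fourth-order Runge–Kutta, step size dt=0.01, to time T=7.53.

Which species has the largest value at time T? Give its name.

Dominant species at T: B

RK4 with dt=0.01: 753 steps to T=7.53. Trajectory (selected grid times):
t=0.00: D=30.09 B=45.32 C=48.26
t=0.84: D=31.10 B=47.91 C=49.07
t=1.67: D=32.08 B=50.49 C=49.88
t=2.51: D=33.08 B=53.12 C=50.71
t=3.35: D=34.08 B=55.77 C=51.55
t=4.18: D=35.05 B=58.40 C=52.38
t=5.02: D=36.04 B=61.08 C=53.23
t=5.86: D=37.03 B=63.77 C=54.09
t=6.69: D=38.00 B=66.44 C=54.94
t=7.53: D=38.99 B=69.15 C=55.80
At T=7.53: D=38.99 B=69.15 C=55.80; the largest is B.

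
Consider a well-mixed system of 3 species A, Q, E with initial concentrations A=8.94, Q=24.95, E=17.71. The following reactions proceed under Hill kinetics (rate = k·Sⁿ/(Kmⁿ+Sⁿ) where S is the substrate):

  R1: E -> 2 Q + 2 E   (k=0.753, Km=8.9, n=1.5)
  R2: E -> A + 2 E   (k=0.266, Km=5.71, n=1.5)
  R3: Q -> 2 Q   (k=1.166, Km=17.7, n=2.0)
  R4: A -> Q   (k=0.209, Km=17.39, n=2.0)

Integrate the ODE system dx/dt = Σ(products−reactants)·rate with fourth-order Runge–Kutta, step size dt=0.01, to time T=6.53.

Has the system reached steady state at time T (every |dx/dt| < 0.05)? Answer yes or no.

Steady state at T: no

RK4 with dt=0.01: 653 steps to T=6.53. Trajectory (selected grid times):
t=0.00: A=8.94 Q=24.95 E=17.71
t=0.73: A=9.07 Q=26.37 E=18.28
t=1.45: A=9.20 Q=27.81 E=18.85
t=2.18: A=9.34 Q=29.29 E=19.44
t=2.90: A=9.47 Q=30.78 E=20.02
t=3.63: A=9.60 Q=32.32 E=20.61
t=4.35: A=9.73 Q=33.85 E=21.21
t=5.08: A=9.87 Q=35.43 E=21.81
t=5.80: A=10.00 Q=37.01 E=22.41
t=6.53: A=10.13 Q=38.63 E=23.03
Rates at T: R1=0.6071, R2=0.2368, R3=0.9637, R4=0.0530
dx/dt at T (Σ net stoichiometry × rate): A=+0.1838, Q=+2.2309, E=+0.8439
Largest |dx/dt| is |+2.2309| (Q) ≥ 0.05 → not steady.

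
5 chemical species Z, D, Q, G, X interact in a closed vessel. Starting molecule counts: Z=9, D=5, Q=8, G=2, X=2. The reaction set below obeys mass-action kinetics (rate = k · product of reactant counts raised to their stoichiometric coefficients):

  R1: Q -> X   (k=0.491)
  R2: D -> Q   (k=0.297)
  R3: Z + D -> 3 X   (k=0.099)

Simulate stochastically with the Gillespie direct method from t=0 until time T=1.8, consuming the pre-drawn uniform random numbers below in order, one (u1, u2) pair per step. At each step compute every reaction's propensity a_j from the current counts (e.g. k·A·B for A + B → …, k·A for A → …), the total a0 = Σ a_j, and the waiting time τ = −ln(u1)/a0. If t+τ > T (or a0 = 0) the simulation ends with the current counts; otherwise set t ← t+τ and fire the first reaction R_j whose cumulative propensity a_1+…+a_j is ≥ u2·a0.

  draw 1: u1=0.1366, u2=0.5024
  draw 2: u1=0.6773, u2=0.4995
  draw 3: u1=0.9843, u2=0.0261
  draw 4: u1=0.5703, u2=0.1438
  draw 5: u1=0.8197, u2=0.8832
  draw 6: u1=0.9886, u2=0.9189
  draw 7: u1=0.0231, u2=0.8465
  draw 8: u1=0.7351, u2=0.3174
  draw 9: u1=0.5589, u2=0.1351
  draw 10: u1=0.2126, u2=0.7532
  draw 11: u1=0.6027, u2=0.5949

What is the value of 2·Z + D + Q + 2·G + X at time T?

Value at T = 37

Check how each reaction changes W = 2·Z + D + Q + 2·G + X (weight of products minus weight of reactants):
R1: Q -> X: (1·1) − (1·1) = 1 − 1 = 0
R2: D -> Q: (1·1) − (1·1) = 1 − 1 = 0
R3: Z + D -> 3 X: (1·3) − (2·1 + 1·1) = 3 − 3 = 0
Every reaction leaves W unchanged, so W is conserved and no simulation is needed: W(T) = W(0) = 2·9 + 5 + 8 + 2·2 + 2 = 37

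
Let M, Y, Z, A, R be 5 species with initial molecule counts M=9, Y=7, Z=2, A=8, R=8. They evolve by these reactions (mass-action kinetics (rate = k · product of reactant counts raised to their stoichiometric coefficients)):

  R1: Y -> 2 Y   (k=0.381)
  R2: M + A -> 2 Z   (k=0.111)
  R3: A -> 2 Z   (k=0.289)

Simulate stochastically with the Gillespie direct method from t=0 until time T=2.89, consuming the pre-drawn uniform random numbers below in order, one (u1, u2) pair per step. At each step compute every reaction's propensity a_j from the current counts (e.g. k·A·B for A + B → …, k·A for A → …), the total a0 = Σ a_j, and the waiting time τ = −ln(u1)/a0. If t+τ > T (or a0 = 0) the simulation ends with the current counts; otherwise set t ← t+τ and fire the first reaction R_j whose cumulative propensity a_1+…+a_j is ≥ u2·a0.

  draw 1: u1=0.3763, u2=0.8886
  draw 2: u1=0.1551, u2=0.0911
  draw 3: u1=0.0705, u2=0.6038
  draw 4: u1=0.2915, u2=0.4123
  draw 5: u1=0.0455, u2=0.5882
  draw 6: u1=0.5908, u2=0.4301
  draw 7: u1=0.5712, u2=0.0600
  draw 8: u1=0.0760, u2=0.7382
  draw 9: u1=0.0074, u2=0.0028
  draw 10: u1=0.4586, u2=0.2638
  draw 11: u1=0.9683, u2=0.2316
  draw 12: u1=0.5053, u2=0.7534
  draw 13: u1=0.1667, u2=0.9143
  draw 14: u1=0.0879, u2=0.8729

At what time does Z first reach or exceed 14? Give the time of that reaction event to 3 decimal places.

t=0.000: M=9 Y=7 Z=2 A=8 R=8
Draw 1: a1=2.667, a2=7.992, a3=2.312, a0=12.971; τ=−ln(0.3763)/12.971=0.075 → t=0.075; u2·a0=0.8886·12.971=11.526; a1+a2=10.659 < 11.526 ≤ a1+…+a3=12.971 → R3 fires; M=9 Y=7 Z=4 A=7 R=8
Draw 2: a1=2.667, a2=6.993, a3=2.023, a0=11.683; τ=−ln(0.1551)/11.683=0.160 → t=0.235; u2·a0=0.0911·11.683=1.064 ≤ a1=2.667 → R1 fires; M=9 Y=8 Z=4 A=7 R=8
Draw 3: a1=3.048, a2=6.993, a3=2.023, a0=12.064; τ=−ln(0.0705)/12.064=0.220 → t=0.455; u2·a0=0.6038·12.064=7.284; a1=3.048 < 7.284 ≤ a1+a2=10.041 → R2 fires; M=8 Y=8 Z=6 A=6 R=8
Draw 4: a1=3.048, a2=5.328, a3=1.734, a0=10.110; τ=−ln(0.2915)/10.110=0.122 → t=0.577; u2·a0=0.4123·10.110=4.168; a1=3.048 < 4.168 ≤ a1+a2=8.376 → R2 fires; M=7 Y=8 Z=8 A=5 R=8
Draw 5: a1=3.048, a2=3.885, a3=1.445, a0=8.378; τ=−ln(0.0455)/8.378=0.369 → t=0.945; u2·a0=0.5882·8.378=4.928; a1=3.048 < 4.928 ≤ a1+a2=6.933 → R2 fires; M=6 Y=8 Z=10 A=4 R=8
Draw 6: a1=3.048, a2=2.664, a3=1.156, a0=6.868; τ=−ln(0.5908)/6.868=0.077 → t=1.022; u2·a0=0.4301·6.868=2.954 ≤ a1=3.048 → R1 fires; M=6 Y=9 Z=10 A=4 R=8
Draw 7: a1=3.429, a2=2.664, a3=1.156, a0=7.249; τ=−ln(0.5712)/7.249=0.077 → t=1.099; u2·a0=0.0600·7.249=0.435 ≤ a1=3.429 → R1 fires; M=6 Y=10 Z=10 A=4 R=8
Draw 8: a1=3.810, a2=2.664, a3=1.156, a0=7.630; τ=−ln(0.0760)/7.630=0.338 → t=1.437; u2·a0=0.7382·7.630=5.632; a1=3.810 < 5.632 ≤ a1+a2=6.474 → R2 fires; M=5 Y=10 Z=12 A=3 R=8
Draw 9: a1=3.810, a2=1.665, a3=0.867, a0=6.342; τ=−ln(0.0074)/6.342=0.774 → t=2.211; u2·a0=0.0028·6.342=0.018 ≤ a1=3.810 → R1 fires; M=5 Y=11 Z=12 A=3 R=8
Draw 10: a1=4.191, a2=1.665, a3=0.867, a0=6.723; τ=−ln(0.4586)/6.723=0.116 → t=2.327; u2·a0=0.2638·6.723=1.774 ≤ a1=4.191 → R1 fires; M=5 Y=12 Z=12 A=3 R=8
Draw 11: a1=4.572, a2=1.665, a3=0.867, a0=7.104; τ=−ln(0.9683)/7.104=0.005 → t=2.331; u2·a0=0.2316·7.104=1.645 ≤ a1=4.572 → R1 fires; M=5 Y=13 Z=12 A=3 R=8
Draw 12: a1=4.953, a2=1.665, a3=0.867, a0=7.485; τ=−ln(0.5053)/7.485=0.091 → t=2.422; u2·a0=0.7534·7.485=5.639; a1=4.953 < 5.639 ≤ a1+a2=6.618 → R2 fires; M=4 Y=13 Z=14 A=2 R=8
Draw 13: a1=4.953, a2=0.888, a3=0.578, a0=6.419; τ=−ln(0.1667)/6.419=0.279 → t=2.702; u2·a0=0.9143·6.419=5.869; a1+a2=5.841 < 5.869 ≤ a1+…+a3=6.419 → R3 fires; M=4 Y=13 Z=16 A=1 R=8
Draw 14: a1=4.953, a2=0.444, a3=0.289, a0=5.686; τ=−ln(0.0879)/5.686=0.428 → t=3.129 > T=2.89: stop.
Z first becomes ≥ 14 when it reaches 14 at the event at t=2.422.

Threshold first reached at t = 2.422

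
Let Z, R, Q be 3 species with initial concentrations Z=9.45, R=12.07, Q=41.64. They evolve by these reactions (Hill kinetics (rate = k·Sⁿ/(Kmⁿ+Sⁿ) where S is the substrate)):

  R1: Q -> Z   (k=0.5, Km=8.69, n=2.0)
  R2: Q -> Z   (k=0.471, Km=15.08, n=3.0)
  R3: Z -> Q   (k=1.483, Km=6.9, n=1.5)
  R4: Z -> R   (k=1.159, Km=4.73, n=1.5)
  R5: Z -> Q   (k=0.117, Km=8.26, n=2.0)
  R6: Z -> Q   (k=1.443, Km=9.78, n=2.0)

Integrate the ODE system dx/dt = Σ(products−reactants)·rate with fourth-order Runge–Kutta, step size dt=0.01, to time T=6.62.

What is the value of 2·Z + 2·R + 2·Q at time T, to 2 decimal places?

Check how each reaction changes W = 2·Z + 2·R + 2·Q (weight of products minus weight of reactants):
R1: Q -> Z: (2·1) − (2·1) = 2 − 2 = 0
R2: Q -> Z: (2·1) − (2·1) = 2 − 2 = 0
R3: Z -> Q: (2·1) − (2·1) = 2 − 2 = 0
R4: Z -> R: (2·1) − (2·1) = 2 − 2 = 0
R5: Z -> Q: (2·1) − (2·1) = 2 − 2 = 0
R6: Z -> Q: (2·1) − (2·1) = 2 − 2 = 0
Every reaction leaves W unchanged, so W is conserved and no simulation is needed: W(T) = W(0) = 2·9.45 + 2·12.07 + 2·41.64 = 126.32

Value at T = 126.32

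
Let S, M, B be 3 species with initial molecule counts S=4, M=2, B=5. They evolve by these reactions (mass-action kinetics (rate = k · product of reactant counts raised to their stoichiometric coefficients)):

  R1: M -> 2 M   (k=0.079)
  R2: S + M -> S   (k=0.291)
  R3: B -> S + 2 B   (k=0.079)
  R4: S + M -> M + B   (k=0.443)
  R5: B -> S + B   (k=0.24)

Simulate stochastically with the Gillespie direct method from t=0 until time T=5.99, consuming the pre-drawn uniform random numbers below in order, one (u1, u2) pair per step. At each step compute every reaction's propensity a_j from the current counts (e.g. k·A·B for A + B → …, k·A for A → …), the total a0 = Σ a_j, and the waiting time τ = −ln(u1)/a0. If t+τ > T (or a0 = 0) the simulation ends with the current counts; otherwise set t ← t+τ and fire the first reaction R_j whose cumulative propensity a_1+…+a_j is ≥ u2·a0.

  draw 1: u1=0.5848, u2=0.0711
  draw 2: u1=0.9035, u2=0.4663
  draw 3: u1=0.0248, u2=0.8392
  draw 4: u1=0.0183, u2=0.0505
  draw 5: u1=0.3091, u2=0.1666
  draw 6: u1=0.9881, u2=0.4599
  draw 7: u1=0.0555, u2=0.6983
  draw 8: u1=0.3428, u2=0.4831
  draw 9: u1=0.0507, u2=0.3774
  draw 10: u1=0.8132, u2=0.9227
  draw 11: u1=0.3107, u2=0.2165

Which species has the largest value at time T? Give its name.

t=0.000: S=4 M=2 B=5
Draw 1: a1=0.158, a2=2.328, a3=0.395, a4=3.544, a5=1.200, a0=7.625; τ=−ln(0.5848)/7.625=0.070 → t=0.070; u2·a0=0.0711·7.625=0.542; a1=0.158 < 0.542 ≤ a1+a2=2.486 → R2 fires; S=4 M=1 B=5
Draw 2: a1=0.079, a2=1.164, a3=0.395, a4=1.772, a5=1.200, a0=4.610; τ=−ln(0.9035)/4.610=0.022 → t=0.092; u2·a0=0.4663·4.610=2.150; a1+…+a3=1.638 < 2.150 ≤ a1+…+a4=3.410 → R4 fires; S=3 M=1 B=6
Draw 3: a1=0.079, a2=0.873, a3=0.474, a4=1.329, a5=1.440, a0=4.195; τ=−ln(0.0248)/4.195=0.881 → t=0.974; u2·a0=0.8392·4.195=3.520; a1+…+a4=2.755 < 3.520 ≤ a1+…+a5=4.195 → R5 fires; S=4 M=1 B=6
Draw 4: a1=0.079, a2=1.164, a3=0.474, a4=1.772, a5=1.440, a0=4.929; τ=−ln(0.0183)/4.929=0.812 → t=1.785; u2·a0=0.0505·4.929=0.249; a1=0.079 < 0.249 ≤ a1+a2=1.243 → R2 fires; S=4 M=0 B=6
Draw 5: a1=0.000, a2=0.000, a3=0.474, a4=0.000, a5=1.440, a0=1.914; τ=−ln(0.3091)/1.914=0.613 → t=2.399; u2·a0=0.1666·1.914=0.319; a1+a2=0.000 < 0.319 ≤ a1+…+a3=0.474 → R3 fires; S=5 M=0 B=7
Draw 6: a1=0.000, a2=0.000, a3=0.553, a4=0.000, a5=1.680, a0=2.233; τ=−ln(0.9881)/2.233=0.005 → t=2.404; u2·a0=0.4599·2.233=1.027; a1+…+a4=0.553 < 1.027 ≤ a1+…+a5=2.233 → R5 fires; S=6 M=0 B=7
Draw 7: a1=0.000, a2=0.000, a3=0.553, a4=0.000, a5=1.680, a0=2.233; τ=−ln(0.0555)/2.233=1.295 → t=3.699; u2·a0=0.6983·2.233=1.559; a1+…+a4=0.553 < 1.559 ≤ a1+…+a5=2.233 → R5 fires; S=7 M=0 B=7
Draw 8: a1=0.000, a2=0.000, a3=0.553, a4=0.000, a5=1.680, a0=2.233; τ=−ln(0.3428)/2.233=0.479 → t=4.178; u2·a0=0.4831·2.233=1.079; a1+…+a4=0.553 < 1.079 ≤ a1+…+a5=2.233 → R5 fires; S=8 M=0 B=7
Draw 9: a1=0.000, a2=0.000, a3=0.553, a4=0.000, a5=1.680, a0=2.233; τ=−ln(0.0507)/2.233=1.335 → t=5.514; u2·a0=0.3774·2.233=0.843; a1+…+a4=0.553 < 0.843 ≤ a1+…+a5=2.233 → R5 fires; S=9 M=0 B=7
Draw 10: a1=0.000, a2=0.000, a3=0.553, a4=0.000, a5=1.680, a0=2.233; τ=−ln(0.8132)/2.233=0.093 → t=5.606; u2·a0=0.9227·2.233=2.060; a1+…+a4=0.553 < 2.060 ≤ a1+…+a5=2.233 → R5 fires; S=10 M=0 B=7
Draw 11: a1=0.000, a2=0.000, a3=0.553, a4=0.000, a5=1.680, a0=2.233; τ=−ln(0.3107)/2.233=0.523 → t=6.130 > T=5.99: stop.
At T=5.99: S=10 M=0 B=7; the largest is S.

Dominant species at T: S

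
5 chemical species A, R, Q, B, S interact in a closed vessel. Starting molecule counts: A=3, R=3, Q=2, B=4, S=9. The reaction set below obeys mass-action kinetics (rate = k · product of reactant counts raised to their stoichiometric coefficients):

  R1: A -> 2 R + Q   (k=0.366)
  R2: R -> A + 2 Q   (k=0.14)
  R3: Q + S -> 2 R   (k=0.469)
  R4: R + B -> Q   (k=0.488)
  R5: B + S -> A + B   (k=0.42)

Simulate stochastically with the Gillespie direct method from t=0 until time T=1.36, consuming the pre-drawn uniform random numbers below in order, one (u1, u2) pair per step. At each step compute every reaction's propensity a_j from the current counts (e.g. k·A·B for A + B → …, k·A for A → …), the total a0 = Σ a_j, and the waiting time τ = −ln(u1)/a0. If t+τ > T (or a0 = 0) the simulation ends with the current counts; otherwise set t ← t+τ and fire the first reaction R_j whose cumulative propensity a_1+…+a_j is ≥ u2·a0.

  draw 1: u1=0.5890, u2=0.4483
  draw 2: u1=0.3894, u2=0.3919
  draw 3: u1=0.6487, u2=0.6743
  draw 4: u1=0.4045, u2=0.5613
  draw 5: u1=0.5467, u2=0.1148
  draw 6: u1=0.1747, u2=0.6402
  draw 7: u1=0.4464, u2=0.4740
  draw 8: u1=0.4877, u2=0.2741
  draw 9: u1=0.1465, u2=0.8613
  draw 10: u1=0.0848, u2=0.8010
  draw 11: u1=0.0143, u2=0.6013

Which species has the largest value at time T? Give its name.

Dominant species at T: R

t=0.000: A=3 R=3 Q=2 B=4 S=9
Draw 1: a1=1.098, a2=0.420, a3=8.442, a4=5.856, a5=15.120, a0=30.936; τ=−ln(0.5890)/30.936=0.017 → t=0.017; u2·a0=0.4483·30.936=13.869; a1+…+a3=9.960 < 13.869 ≤ a1+…+a4=15.816 → R4 fires; A=3 R=2 Q=3 B=3 S=9
Draw 2: a1=1.098, a2=0.280, a3=12.663, a4=2.928, a5=11.340, a0=28.309; τ=−ln(0.3894)/28.309=0.033 → t=0.050; u2·a0=0.3919·28.309=11.094; a1+a2=1.378 < 11.094 ≤ a1+…+a3=14.041 → R3 fires; A=3 R=4 Q=2 B=3 S=8
Draw 3: a1=1.098, a2=0.560, a3=7.504, a4=5.856, a5=10.080, a0=25.098; τ=−ln(0.6487)/25.098=0.017 → t=0.068; u2·a0=0.6743·25.098=16.924; a1+…+a4=15.018 < 16.924 ≤ a1+…+a5=25.098 → R5 fires; A=4 R=4 Q=2 B=3 S=7
Draw 4: a1=1.464, a2=0.560, a3=6.566, a4=5.856, a5=8.820, a0=23.266; τ=−ln(0.4045)/23.266=0.039 → t=0.107; u2·a0=0.5613·23.266=13.059; a1+…+a3=8.590 < 13.059 ≤ a1+…+a4=14.446 → R4 fires; A=4 R=3 Q=3 B=2 S=7
Draw 5: a1=1.464, a2=0.420, a3=9.849, a4=2.928, a5=5.880, a0=20.541; τ=−ln(0.5467)/20.541=0.029 → t=0.136; u2·a0=0.1148·20.541=2.358; a1+a2=1.884 < 2.358 ≤ a1+…+a3=11.733 → R3 fires; A=4 R=5 Q=2 B=2 S=6
Draw 6: a1=1.464, a2=0.700, a3=5.628, a4=4.880, a5=5.040, a0=17.712; τ=−ln(0.1747)/17.712=0.099 → t=0.234; u2·a0=0.6402·17.712=11.339; a1+…+a3=7.792 < 11.339 ≤ a1+…+a4=12.672 → R4 fires; A=4 R=4 Q=3 B=1 S=6
Draw 7: a1=1.464, a2=0.560, a3=8.442, a4=1.952, a5=2.520, a0=14.938; τ=−ln(0.4464)/14.938=0.054 → t=0.288; u2·a0=0.4740·14.938=7.081; a1+a2=2.024 < 7.081 ≤ a1+…+a3=10.466 → R3 fires; A=4 R=6 Q=2 B=1 S=5
Draw 8: a1=1.464, a2=0.840, a3=4.690, a4=2.928, a5=2.100, a0=12.022; τ=−ln(0.4877)/12.022=0.060 → t=0.348; u2·a0=0.2741·12.022=3.295; a1+a2=2.304 < 3.295 ≤ a1+…+a3=6.994 → R3 fires; A=4 R=8 Q=1 B=1 S=4
Draw 9: a1=1.464, a2=1.120, a3=1.876, a4=3.904, a5=1.680, a0=10.044; τ=−ln(0.1465)/10.044=0.191 → t=0.539; u2·a0=0.8613·10.044=8.651; a1+…+a4=8.364 < 8.651 ≤ a1+…+a5=10.044 → R5 fires; A=5 R=8 Q=1 B=1 S=3
Draw 10: a1=1.830, a2=1.120, a3=1.407, a4=3.904, a5=1.260, a0=9.521; τ=−ln(0.0848)/9.521=0.259 → t=0.799; u2·a0=0.8010·9.521=7.626; a1+…+a3=4.357 < 7.626 ≤ a1+…+a4=8.261 → R4 fires; A=5 R=7 Q=2 B=0 S=3
Draw 11: a1=1.830, a2=0.980, a3=2.814, a4=0.000, a5=0.000, a0=5.624; τ=−ln(0.0143)/5.624=0.755 → t=1.554 > T=1.36: stop.
At T=1.36: A=5 R=7 Q=2 B=0 S=3; the largest is R.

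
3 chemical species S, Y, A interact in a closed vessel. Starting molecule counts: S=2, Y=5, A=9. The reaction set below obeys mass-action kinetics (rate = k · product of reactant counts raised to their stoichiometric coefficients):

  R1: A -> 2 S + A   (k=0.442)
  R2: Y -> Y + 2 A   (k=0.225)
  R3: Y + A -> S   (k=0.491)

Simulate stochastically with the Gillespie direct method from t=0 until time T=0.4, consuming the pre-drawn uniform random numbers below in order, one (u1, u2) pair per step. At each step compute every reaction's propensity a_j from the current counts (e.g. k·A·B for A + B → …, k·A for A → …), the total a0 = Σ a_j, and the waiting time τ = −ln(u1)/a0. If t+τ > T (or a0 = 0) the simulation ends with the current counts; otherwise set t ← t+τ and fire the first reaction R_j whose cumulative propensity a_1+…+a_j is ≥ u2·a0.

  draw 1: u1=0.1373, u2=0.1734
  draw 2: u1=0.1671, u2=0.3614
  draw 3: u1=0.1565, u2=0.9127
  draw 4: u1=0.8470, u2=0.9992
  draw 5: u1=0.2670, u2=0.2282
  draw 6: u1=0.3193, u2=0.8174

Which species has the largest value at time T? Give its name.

Dominant species at T: A

t=0.000: S=2 Y=5 A=9
Draw 1: a1=3.978, a2=1.125, a3=22.095, a0=27.198; τ=−ln(0.1373)/27.198=0.073 → t=0.073; u2·a0=0.1734·27.198=4.716; a1=3.978 < 4.716 ≤ a1+a2=5.103 → R2 fires; S=2 Y=5 A=11
Draw 2: a1=4.862, a2=1.125, a3=27.005, a0=32.992; τ=−ln(0.1671)/32.992=0.054 → t=0.127; u2·a0=0.3614·32.992=11.923; a1+a2=5.987 < 11.923 ≤ a1+…+a3=32.992 → R3 fires; S=3 Y=4 A=10
Draw 3: a1=4.420, a2=0.900, a3=19.640, a0=24.960; τ=−ln(0.1565)/24.960=0.074 → t=0.202; u2·a0=0.9127·24.960=22.781; a1+a2=5.320 < 22.781 ≤ a1+…+a3=24.960 → R3 fires; S=4 Y=3 A=9
Draw 4: a1=3.978, a2=0.675, a3=13.257, a0=17.910; τ=−ln(0.8470)/17.910=0.009 → t=0.211; u2·a0=0.9992·17.910=17.896; a1+a2=4.653 < 17.896 ≤ a1+…+a3=17.910 → R3 fires; S=5 Y=2 A=8
Draw 5: a1=3.536, a2=0.450, a3=7.856, a0=11.842; τ=−ln(0.2670)/11.842=0.112 → t=0.322; u2·a0=0.2282·11.842=2.702 ≤ a1=3.536 → R1 fires; S=7 Y=2 A=8
Draw 6: a1=3.536, a2=0.450, a3=7.856, a0=11.842; τ=−ln(0.3193)/11.842=0.096 → t=0.419 > T=0.4: stop.
At T=0.4: S=7 Y=2 A=8; the largest is A.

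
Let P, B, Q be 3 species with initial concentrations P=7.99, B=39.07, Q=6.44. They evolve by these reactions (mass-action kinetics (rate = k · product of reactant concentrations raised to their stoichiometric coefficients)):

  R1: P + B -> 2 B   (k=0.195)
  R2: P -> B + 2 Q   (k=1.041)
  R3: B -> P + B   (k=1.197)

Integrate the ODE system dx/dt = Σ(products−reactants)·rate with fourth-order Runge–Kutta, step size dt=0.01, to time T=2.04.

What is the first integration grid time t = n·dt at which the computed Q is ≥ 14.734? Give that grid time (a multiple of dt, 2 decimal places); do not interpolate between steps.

Threshold first reached at t = 0.67

RK4 with dt=0.01: 204 steps to T=2.04. Trajectory (selected grid times):
t=0.00: P=7.99 B=39.07 Q=6.44
t=0.23: P=5.78 B=54.12 Q=9.56
t=0.45: P=5.68 B=70.55 Q=12.16
t=0.66: P=5.77 B=90.60 Q=14.66
t=0.67: P=5.78 B=91.69 Q=14.78
t=0.68: P=5.78 B=92.79 Q=14.91
t=0.91: P=5.87 B=122.10 Q=17.70
t=1.13: P=5.93 B=158.81 Q=20.40
t=1.36: P=5.98 B=209.09 Q=23.25
t=1.59: P=6.02 B=275.31 Q=26.12
t=1.81: P=6.05 B=358.23 Q=28.89
t=2.04: P=6.07 B=471.74 Q=31.79
Q(0.66)=14.665 < 14.734 but Q(0.67)=14.785 ≥ 14.734, so the first grid time is t=0.67.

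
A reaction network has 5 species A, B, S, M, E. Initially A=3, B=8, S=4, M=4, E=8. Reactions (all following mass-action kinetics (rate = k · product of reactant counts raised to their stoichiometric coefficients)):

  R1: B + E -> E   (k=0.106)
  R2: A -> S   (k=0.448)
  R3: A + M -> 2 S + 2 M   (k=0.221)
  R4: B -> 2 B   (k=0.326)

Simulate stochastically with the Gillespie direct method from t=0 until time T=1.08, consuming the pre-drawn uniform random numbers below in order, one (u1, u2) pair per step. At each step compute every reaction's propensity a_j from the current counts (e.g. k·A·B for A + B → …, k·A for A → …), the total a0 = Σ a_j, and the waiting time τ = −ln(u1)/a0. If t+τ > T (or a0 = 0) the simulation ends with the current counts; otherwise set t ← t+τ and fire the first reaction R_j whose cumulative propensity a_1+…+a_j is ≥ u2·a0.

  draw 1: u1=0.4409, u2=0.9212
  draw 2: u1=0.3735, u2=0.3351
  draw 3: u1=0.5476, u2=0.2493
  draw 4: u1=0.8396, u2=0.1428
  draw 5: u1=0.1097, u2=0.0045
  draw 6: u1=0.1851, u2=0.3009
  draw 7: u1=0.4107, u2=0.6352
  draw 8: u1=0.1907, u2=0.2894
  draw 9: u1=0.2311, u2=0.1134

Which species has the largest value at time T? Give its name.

Dominant species at T: E

t=0.000: A=3 B=8 S=4 M=4 E=8
Draw 1: a1=6.784, a2=1.344, a3=2.652, a4=2.608, a0=13.388; τ=−ln(0.4409)/13.388=0.061 → t=0.061; u2·a0=0.9212·13.388=12.333; a1+…+a3=10.780 < 12.333 ≤ a1+…+a4=13.388 → R4 fires; A=3 B=9 S=4 M=4 E=8
Draw 2: a1=7.632, a2=1.344, a3=2.652, a4=2.934, a0=14.562; τ=−ln(0.3735)/14.562=0.068 → t=0.129; u2·a0=0.3351·14.562=4.880 ≤ a1=7.632 → R1 fires; A=3 B=8 S=4 M=4 E=8
Draw 3: a1=6.784, a2=1.344, a3=2.652, a4=2.608, a0=13.388; τ=−ln(0.5476)/13.388=0.045 → t=0.174; u2·a0=0.2493·13.388=3.338 ≤ a1=6.784 → R1 fires; A=3 B=7 S=4 M=4 E=8
Draw 4: a1=5.936, a2=1.344, a3=2.652, a4=2.282, a0=12.214; τ=−ln(0.8396)/12.214=0.014 → t=0.188; u2·a0=0.1428·12.214=1.744 ≤ a1=5.936 → R1 fires; A=3 B=6 S=4 M=4 E=8
Draw 5: a1=5.088, a2=1.344, a3=2.652, a4=1.956, a0=11.040; τ=−ln(0.1097)/11.040=0.200 → t=0.388; u2·a0=0.0045·11.040=0.050 ≤ a1=5.088 → R1 fires; A=3 B=5 S=4 M=4 E=8
Draw 6: a1=4.240, a2=1.344, a3=2.652, a4=1.630, a0=9.866; τ=−ln(0.1851)/9.866=0.171 → t=0.559; u2·a0=0.3009·9.866=2.969 ≤ a1=4.240 → R1 fires; A=3 B=4 S=4 M=4 E=8
Draw 7: a1=3.392, a2=1.344, a3=2.652, a4=1.304, a0=8.692; τ=−ln(0.4107)/8.692=0.102 → t=0.662; u2·a0=0.6352·8.692=5.521; a1+a2=4.736 < 5.521 ≤ a1+…+a3=7.388 → R3 fires; A=2 B=4 S=6 M=5 E=8
Draw 8: a1=3.392, a2=0.896, a3=2.210, a4=1.304, a0=7.802; τ=−ln(0.1907)/7.802=0.212 → t=0.874; u2·a0=0.2894·7.802=2.258 ≤ a1=3.392 → R1 fires; A=2 B=3 S=6 M=5 E=8
Draw 9: a1=2.544, a2=0.896, a3=2.210, a4=0.978, a0=6.628; τ=−ln(0.2311)/6.628=0.221 → t=1.095 > T=1.08: stop.
At T=1.08: A=2 B=3 S=6 M=5 E=8; the largest is E.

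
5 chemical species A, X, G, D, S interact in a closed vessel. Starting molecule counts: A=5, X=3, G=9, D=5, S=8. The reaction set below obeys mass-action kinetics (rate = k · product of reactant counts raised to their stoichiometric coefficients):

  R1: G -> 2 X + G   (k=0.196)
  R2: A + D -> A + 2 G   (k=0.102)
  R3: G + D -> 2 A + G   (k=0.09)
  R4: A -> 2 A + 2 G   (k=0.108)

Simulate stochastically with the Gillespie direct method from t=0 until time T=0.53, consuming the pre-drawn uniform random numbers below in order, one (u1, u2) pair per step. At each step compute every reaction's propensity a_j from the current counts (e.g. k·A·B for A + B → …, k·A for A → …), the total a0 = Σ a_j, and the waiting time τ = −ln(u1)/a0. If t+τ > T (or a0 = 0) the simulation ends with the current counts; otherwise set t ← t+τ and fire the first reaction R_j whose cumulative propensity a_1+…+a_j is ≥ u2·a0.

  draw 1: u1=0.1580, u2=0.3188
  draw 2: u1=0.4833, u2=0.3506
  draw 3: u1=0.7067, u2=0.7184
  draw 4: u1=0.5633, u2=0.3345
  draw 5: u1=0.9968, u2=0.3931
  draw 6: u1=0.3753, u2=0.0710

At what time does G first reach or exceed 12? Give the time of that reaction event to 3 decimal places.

Threshold first reached at t = 0.291

t=0.000: A=5 X=3 G=9 D=5 S=8
Draw 1: a1=1.764, a2=2.550, a3=4.050, a4=0.540, a0=8.904; τ=−ln(0.1580)/8.904=0.207 → t=0.207; u2·a0=0.3188·8.904=2.839; a1=1.764 < 2.839 ≤ a1+a2=4.314 → R2 fires; A=5 X=3 G=11 D=4 S=8
Draw 2: a1=2.156, a2=2.040, a3=3.960, a4=0.540, a0=8.696; τ=−ln(0.4833)/8.696=0.084 → t=0.291; u2·a0=0.3506·8.696=3.049; a1=2.156 < 3.049 ≤ a1+a2=4.196 → R2 fires; A=5 X=3 G=13 D=3 S=8
Draw 3: a1=2.548, a2=1.530, a3=3.510, a4=0.540, a0=8.128; τ=−ln(0.7067)/8.128=0.043 → t=0.334; u2·a0=0.7184·8.128=5.839; a1+a2=4.078 < 5.839 ≤ a1+…+a3=7.588 → R3 fires; A=7 X=3 G=13 D=2 S=8
Draw 4: a1=2.548, a2=1.428, a3=2.340, a4=0.756, a0=7.072; τ=−ln(0.5633)/7.072=0.081 → t=0.415; u2·a0=0.3345·7.072=2.366 ≤ a1=2.548 → R1 fires; A=7 X=5 G=13 D=2 S=8
Draw 5: a1=2.548, a2=1.428, a3=2.340, a4=0.756, a0=7.072; τ=−ln(0.9968)/7.072=0.000 → t=0.415; u2·a0=0.3931·7.072=2.780; a1=2.548 < 2.780 ≤ a1+a2=3.976 → R2 fires; A=7 X=5 G=15 D=1 S=8
Draw 6: a1=2.940, a2=0.714, a3=1.350, a4=0.756, a0=5.760; τ=−ln(0.3753)/5.760=0.170 → t=0.585 > T=0.53: stop.
G first becomes ≥ 12 when it reaches 13 at the event at t=0.291.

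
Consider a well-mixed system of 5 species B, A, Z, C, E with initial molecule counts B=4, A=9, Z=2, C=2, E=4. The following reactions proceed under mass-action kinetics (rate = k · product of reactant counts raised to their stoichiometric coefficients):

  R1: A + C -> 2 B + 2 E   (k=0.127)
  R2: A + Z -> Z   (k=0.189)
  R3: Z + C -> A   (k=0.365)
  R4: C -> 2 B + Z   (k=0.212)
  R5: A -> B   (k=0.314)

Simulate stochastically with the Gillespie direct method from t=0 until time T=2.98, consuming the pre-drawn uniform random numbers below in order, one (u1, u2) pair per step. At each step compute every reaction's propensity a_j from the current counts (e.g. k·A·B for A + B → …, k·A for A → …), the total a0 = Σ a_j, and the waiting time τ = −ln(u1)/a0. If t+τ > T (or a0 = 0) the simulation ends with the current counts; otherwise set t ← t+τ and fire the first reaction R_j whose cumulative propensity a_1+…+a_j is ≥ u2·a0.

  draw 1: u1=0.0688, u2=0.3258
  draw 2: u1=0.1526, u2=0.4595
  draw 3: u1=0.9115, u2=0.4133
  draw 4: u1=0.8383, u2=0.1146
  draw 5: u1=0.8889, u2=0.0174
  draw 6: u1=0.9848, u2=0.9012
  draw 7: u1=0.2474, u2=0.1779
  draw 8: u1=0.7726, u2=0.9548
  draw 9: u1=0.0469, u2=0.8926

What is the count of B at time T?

B at T = 10

t=0.000: B=4 A=9 Z=2 C=2 E=4
Draw 1: a1=2.286, a2=3.402, a3=1.460, a4=0.424, a5=2.826, a0=10.398; τ=−ln(0.0688)/10.398=0.257 → t=0.257; u2·a0=0.3258·10.398=3.388; a1=2.286 < 3.388 ≤ a1+a2=5.688 → R2 fires; B=4 A=8 Z=2 C=2 E=4
Draw 2: a1=2.032, a2=3.024, a3=1.460, a4=0.424, a5=2.512, a0=9.452; τ=−ln(0.1526)/9.452=0.199 → t=0.456; u2·a0=0.4595·9.452=4.343; a1=2.032 < 4.343 ≤ a1+a2=5.056 → R2 fires; B=4 A=7 Z=2 C=2 E=4
Draw 3: a1=1.778, a2=2.646, a3=1.460, a4=0.424, a5=2.198, a0=8.506; τ=−ln(0.9115)/8.506=0.011 → t=0.467; u2·a0=0.4133·8.506=3.516; a1=1.778 < 3.516 ≤ a1+a2=4.424 → R2 fires; B=4 A=6 Z=2 C=2 E=4
Draw 4: a1=1.524, a2=2.268, a3=1.460, a4=0.424, a5=1.884, a0=7.560; τ=−ln(0.8383)/7.560=0.023 → t=0.491; u2·a0=0.1146·7.560=0.866 ≤ a1=1.524 → R1 fires; B=6 A=5 Z=2 C=1 E=6
Draw 5: a1=0.635, a2=1.890, a3=0.730, a4=0.212, a5=1.570, a0=5.037; τ=−ln(0.8889)/5.037=0.023 → t=0.514; u2·a0=0.0174·5.037=0.088 ≤ a1=0.635 → R1 fires; B=8 A=4 Z=2 C=0 E=8
Draw 6: a1=0.000, a2=1.512, a3=0.000, a4=0.000, a5=1.256, a0=2.768; τ=−ln(0.9848)/2.768=0.006 → t=0.519; u2·a0=0.9012·2.768=2.495; a1+…+a4=1.512 < 2.495 ≤ a1+…+a5=2.768 → R5 fires; B=9 A=3 Z=2 C=0 E=8
Draw 7: a1=0.000, a2=1.134, a3=0.000, a4=0.000, a5=0.942, a0=2.076; τ=−ln(0.2474)/2.076=0.673 → t=1.192; u2·a0=0.1779·2.076=0.369; a1=0.000 < 0.369 ≤ a1+a2=1.134 → R2 fires; B=9 A=2 Z=2 C=0 E=8
Draw 8: a1=0.000, a2=0.756, a3=0.000, a4=0.000, a5=0.628, a0=1.384; τ=−ln(0.7726)/1.384=0.186 → t=1.379; u2·a0=0.9548·1.384=1.321; a1+…+a4=0.756 < 1.321 ≤ a1+…+a5=1.384 → R5 fires; B=10 A=1 Z=2 C=0 E=8
Draw 9: a1=0.000, a2=0.378, a3=0.000, a4=0.000, a5=0.314, a0=0.692; τ=−ln(0.0469)/0.692=4.422 → t=5.800 > T=2.98: stop.
Read off B at T=2.98: 10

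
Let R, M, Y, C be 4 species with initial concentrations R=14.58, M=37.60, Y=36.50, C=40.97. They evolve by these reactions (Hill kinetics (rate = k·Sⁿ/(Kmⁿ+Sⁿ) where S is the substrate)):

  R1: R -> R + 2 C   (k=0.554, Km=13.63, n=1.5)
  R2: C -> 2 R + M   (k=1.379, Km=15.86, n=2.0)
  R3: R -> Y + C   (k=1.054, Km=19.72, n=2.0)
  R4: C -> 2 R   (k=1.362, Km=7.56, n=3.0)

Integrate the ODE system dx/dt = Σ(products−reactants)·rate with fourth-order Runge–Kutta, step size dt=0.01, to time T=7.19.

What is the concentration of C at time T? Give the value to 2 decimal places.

C at T = 33.94

RK4 with dt=0.01: 719 steps to T=7.19. Trajectory (selected grid times):
t=0.00: R=14.58 M=37.60 Y=36.50 C=40.97
t=0.80: R=18.31 M=38.56 Y=36.85 C=39.78
t=1.60: R=21.94 M=39.50 Y=37.28 C=38.75
t=2.40: R=25.49 M=40.45 Y=37.77 C=37.84
t=3.20: R=28.97 M=41.38 Y=38.33 C=37.03
t=3.99: R=32.35 M=42.30 Y=38.91 C=36.31
t=4.79: R=35.72 M=43.22 Y=39.55 C=35.65
t=5.59: R=39.06 M=44.14 Y=40.21 C=35.04
t=6.39: R=42.36 M=45.05 Y=40.89 C=34.47
t=7.19: R=45.63 M=45.96 Y=41.59 C=33.94
Read off C at T=7.19: 33.94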